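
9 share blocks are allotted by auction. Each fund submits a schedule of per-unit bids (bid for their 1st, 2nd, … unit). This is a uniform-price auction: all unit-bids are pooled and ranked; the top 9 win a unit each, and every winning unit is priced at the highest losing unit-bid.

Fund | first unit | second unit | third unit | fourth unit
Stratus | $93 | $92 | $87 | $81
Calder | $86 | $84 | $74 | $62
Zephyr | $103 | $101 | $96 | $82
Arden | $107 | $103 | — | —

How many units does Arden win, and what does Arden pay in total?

All unit-bids, highest first — top 9: 107 (Arden-1), 103 (Zephyr-1), 103 (Arden-2), 101 (Zephyr-2), 96 (Zephyr-3), 93 (Stratus-1), 92 (Stratus-2), 87 (Stratus-3), 86 (Calder-1)
Highest rejected unit-bid = $84.
Arden wins 2 unit(s) at $84 each.

Arden: 2 units, pays $168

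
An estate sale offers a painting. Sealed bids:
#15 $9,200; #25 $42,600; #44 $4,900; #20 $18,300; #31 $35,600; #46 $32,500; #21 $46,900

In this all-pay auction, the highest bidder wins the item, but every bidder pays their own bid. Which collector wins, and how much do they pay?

#21 pays $46,900

Bids in order: 46,900 (#21) > 42,600 (#25) > 35,600 (#31) > 32,500 (#46) > 18,300 (#20) > 9,200 (#15) > …
#21 wins with the top bid; all bids are sunk regardless.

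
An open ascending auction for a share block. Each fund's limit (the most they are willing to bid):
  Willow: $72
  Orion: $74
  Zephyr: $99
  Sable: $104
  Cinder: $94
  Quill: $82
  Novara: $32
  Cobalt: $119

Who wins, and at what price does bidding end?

Cobalt wins at $104

Limits in order: 119 (Cobalt) > 104 (Sable) > 99 (Zephyr) > 94 (Cinder) > 82 (Quill) > 74 (Orion) > …
Sable is the last rival to drop out, at $104; Cobalt remains and wins at that price.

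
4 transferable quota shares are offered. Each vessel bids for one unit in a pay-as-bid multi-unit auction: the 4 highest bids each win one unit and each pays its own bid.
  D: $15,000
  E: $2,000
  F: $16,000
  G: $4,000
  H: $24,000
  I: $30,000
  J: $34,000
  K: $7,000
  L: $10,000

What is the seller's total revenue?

Total revenue: $104,000

Sorting: 34,000 (J), 30,000 (I), 24,000 (H), 16,000 (F), 15,000 (D), 10,000 (L), …
Top 4: J, I, H, F.
Total revenue = 34,000 + 30,000 + 24,000 + 16,000 = $104,000.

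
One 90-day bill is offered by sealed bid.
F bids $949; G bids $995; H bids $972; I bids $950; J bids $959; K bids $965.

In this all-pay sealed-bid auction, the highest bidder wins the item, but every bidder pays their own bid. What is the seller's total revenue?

Total revenue: $5,790

Bids ranked: 995 (G) > 972 (H) > 965 (K) > 959 (J) > 950 (I) > 949 (F)
G wins with the top bid; all bids are sunk regardless.
Every bidder forfeits their bid regardless of winning.
Revenue = 949 + 995 + 972 + 950 + 959 + 965 = $5,790.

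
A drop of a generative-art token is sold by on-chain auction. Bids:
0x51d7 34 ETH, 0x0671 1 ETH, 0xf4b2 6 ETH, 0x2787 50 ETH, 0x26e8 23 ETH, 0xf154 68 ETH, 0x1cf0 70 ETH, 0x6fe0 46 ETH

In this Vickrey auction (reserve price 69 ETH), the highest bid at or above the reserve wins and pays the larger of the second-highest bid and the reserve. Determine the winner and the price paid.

Bids in order: 70 (0x1cf0) > 68 (0xf154) > 50 (0x2787) > 46 (0x6fe0) > 34 (0x51d7) > 23 (0x26e8) > …
0x1cf0 has the top bid at or above the reserve (70 ETH).
max(second-highest 68 ETH, reserve 69 ETH) = 69 ETH.

0x1cf0 pays 69 ETH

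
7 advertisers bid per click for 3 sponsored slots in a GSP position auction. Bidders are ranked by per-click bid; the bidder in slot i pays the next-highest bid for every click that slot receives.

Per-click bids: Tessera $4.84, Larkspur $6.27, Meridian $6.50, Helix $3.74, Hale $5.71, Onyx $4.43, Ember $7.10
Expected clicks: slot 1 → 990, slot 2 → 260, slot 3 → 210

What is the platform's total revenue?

Total revenue: $9264.30

Sorting advertisers: $7.10 (Ember) > $6.50 (Meridian) > $6.27 (Larkspur) > $5.71 (Hale) > …
Slot 1: Ember pays $6.50 × 990 = $6435.00
Slot 2: Meridian pays $6.27 × 260 = $1630.20
Slot 3: Larkspur pays $5.71 × 210 = $1199.10
Total = $9264.30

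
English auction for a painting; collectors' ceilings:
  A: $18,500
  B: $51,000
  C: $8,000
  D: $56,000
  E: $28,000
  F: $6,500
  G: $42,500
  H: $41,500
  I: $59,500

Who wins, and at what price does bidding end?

I wins at $56,000

Limits ranked: 59,500 (I) > 56,000 (D) > 51,000 (B) > 42,500 (G) > 41,500 (H) > 28,000 (E) > …
D is the last rival to drop out, at $56,000; I remains and wins at that price.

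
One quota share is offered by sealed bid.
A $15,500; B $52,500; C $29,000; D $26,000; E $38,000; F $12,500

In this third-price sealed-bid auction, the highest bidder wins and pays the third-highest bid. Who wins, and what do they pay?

B pays $29,000

Bids in order: 52,500 (B) > 38,000 (E) > 29,000 (C) > 26,000 (D) > 15,500 (A) > 12,500 (F)
B is highest; pays the third-highest bid, $29,000.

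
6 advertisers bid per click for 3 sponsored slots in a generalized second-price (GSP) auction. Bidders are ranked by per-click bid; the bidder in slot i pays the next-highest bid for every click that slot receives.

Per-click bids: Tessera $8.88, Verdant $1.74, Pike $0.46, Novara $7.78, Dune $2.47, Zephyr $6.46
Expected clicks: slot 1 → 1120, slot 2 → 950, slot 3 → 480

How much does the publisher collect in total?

Per-click bids in order: $8.88 (Tessera) > $7.78 (Novara) > $6.46 (Zephyr) > $2.47 (Dune) > …
Slot 1: Tessera pays $7.78 × 1120 = $8713.60
Slot 2: Novara pays $6.46 × 950 = $6137.00
Slot 3: Zephyr pays $2.47 × 480 = $1185.60
Total = $16036.20

Total revenue: $16036.20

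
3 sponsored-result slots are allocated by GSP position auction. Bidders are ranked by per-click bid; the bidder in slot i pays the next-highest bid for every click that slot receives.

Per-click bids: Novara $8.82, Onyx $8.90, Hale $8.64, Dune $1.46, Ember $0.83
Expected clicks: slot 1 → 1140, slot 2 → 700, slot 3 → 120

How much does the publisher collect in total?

Total revenue: $16278.00

Per-click bids in order: $8.90 (Onyx) > $8.82 (Novara) > $8.64 (Hale) > $1.46 (Dune) > …
Slot 1: Onyx pays $8.82 × 1140 = $10054.80
Slot 2: Novara pays $8.64 × 700 = $6048.00
Slot 3: Hale pays $1.46 × 120 = $175.20
Total = $16278.00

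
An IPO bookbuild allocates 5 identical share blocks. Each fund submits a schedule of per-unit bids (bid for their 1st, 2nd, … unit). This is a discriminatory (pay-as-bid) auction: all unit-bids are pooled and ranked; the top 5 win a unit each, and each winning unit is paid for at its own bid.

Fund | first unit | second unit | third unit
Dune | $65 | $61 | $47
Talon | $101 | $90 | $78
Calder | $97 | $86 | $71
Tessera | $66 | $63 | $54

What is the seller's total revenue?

All unit-bids, highest first — top 5: 101 (Talon-1), 97 (Calder-1), 90 (Talon-2), 86 (Calder-2), 78 (Talon-3)
Next rejected bid: $71 (not a price — pay-as-bid).
Each winning unit pays its own bid.
Revenue = 101 + 97 + 90 + 86 + 78 = $452.

Total revenue: $452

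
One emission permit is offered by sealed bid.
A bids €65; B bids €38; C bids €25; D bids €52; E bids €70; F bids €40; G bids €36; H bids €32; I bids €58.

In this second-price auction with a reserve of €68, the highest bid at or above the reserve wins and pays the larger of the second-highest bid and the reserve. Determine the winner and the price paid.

Rule: the highest bid at or above the reserve wins and pays the larger of the second-highest bid and the reserve.
Bids in order: 70 (E) > 65 (A) > 58 (I) > 52 (D) > 40 (F) > 38 (B) > …
E has the top bid at or above the reserve (€70).
max(second-highest €65, reserve €68) = €68.

E pays €68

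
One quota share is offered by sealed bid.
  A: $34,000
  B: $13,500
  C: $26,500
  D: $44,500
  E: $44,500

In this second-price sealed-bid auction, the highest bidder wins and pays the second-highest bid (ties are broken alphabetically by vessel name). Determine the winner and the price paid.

D pays $44,500

Bids in order: 44,500 (D) > 44,500 (E) > 34,000 (A) > 26,500 (C) > 13,500 (B)
D and E tie at $44,500; tie-break gives it to D.
D is highest; pays the second-highest bid, $44,500.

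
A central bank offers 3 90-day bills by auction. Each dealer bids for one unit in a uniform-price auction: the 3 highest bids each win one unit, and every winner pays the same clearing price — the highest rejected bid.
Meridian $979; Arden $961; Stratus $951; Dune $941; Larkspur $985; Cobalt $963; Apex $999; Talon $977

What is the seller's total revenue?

Bids ranked high→low: 999 (Apex), 985 (Larkspur), 979 (Meridian), 977 (Talon), 963 (Cobalt), …
Top 3: Apex, Larkspur, Meridian.
Highest unsuccessful bid: $977 → clearing price.
Total revenue = 3 × $977 = $2,931.

Total revenue: $2,931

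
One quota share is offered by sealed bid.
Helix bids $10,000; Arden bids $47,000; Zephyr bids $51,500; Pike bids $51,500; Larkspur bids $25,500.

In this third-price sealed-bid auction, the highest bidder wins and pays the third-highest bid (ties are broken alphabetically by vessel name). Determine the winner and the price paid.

Pike pays $47,000

Bids ranked: 51,500 (Pike) > 51,500 (Zephyr) > 47,000 (Arden) > 25,500 (Larkspur) > 10,000 (Helix)
Tie at $51,500 → Pike wins by tie-break.
Pike is highest; pays the third-highest bid, $47,000.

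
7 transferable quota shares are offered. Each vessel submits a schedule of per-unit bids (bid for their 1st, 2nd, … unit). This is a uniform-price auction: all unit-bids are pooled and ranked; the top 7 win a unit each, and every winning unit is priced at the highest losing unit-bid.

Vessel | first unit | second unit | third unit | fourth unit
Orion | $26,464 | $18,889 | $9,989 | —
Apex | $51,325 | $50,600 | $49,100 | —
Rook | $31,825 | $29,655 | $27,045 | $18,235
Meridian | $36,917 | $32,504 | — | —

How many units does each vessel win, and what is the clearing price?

Apex 3, Meridian 2, Rook 2; clearing price $27,045

Pooled unit-bids ranked (top 7): 51,325 (Apex-1), 50,600 (Apex-2), 49,100 (Apex-3), 36,917 (Meridian-1), 32,504 (Meridian-2), 31,825 (Rook-1), 29,655 (Rook-2)
The (k+1)-th unit-bid is $27,045.
Allocation: Apex 3, Meridian 2, Rook 2.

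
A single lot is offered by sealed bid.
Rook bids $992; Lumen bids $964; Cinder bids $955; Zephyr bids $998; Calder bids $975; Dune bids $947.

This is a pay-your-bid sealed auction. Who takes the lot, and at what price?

Pay-your-bid sealed auction: the highest bidder wins and pays their own bid.
Bids ranked: 998 (Zephyr) > 992 (Rook) > 975 (Calder) > 964 (Lumen) > 955 (Cinder) > 947 (Dune)
Zephyr has the highest bid and pays exactly that: $998.

Zephyr pays $998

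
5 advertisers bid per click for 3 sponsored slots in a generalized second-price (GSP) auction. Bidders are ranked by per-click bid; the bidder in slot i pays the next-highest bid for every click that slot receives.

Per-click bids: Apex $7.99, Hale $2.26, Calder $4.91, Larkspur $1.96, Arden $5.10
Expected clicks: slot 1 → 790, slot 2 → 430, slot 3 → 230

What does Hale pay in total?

Hale pays $0.00

Sorting advertisers: $7.99 (Apex) > $5.10 (Arden) > $4.91 (Calder) > $2.26 (Hale) > …
Hale ranks below slot 3 → no slot, pays nothing.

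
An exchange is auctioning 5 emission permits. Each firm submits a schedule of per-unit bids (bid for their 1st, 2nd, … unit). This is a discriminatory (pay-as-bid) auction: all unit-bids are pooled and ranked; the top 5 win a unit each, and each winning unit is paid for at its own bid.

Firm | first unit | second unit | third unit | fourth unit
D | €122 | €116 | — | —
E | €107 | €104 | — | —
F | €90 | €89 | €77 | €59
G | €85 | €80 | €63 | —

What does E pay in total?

E pays €211

All unit-bids, highest first — top 5: 122 (D-1), 116 (D-2), 107 (E-1), 104 (E-2), 90 (F-1)
Next rejected bid: €89 (not a price — pay-as-bid).
E's winning unit-bids: 107 + 104 = €211.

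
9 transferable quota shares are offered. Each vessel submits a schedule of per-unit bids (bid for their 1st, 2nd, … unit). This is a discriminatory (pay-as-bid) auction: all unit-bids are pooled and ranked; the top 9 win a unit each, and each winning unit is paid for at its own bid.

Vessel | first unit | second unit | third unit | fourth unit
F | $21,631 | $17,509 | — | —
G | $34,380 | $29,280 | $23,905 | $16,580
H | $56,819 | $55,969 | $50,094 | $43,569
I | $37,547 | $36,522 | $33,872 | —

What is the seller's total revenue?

Merging the schedules and taking the best 9: 56,819 (H-1), 55,969 (H-2), 50,094 (H-3), 43,569 (H-4), 37,547 (I-1), 36,522 (I-2), 34,380 (G-1), 33,872 (I-3), 29,280 (G-2)
Next rejected bid: $23,905 (not a price — pay-as-bid).
Each winning unit pays its own bid.
Revenue = 56,819 + 55,969 + 50,094 + 43,569 + 37,547 + 36,522 + 34,380 + 33,872 + 29,280 = $378,052.

Total revenue: $378,052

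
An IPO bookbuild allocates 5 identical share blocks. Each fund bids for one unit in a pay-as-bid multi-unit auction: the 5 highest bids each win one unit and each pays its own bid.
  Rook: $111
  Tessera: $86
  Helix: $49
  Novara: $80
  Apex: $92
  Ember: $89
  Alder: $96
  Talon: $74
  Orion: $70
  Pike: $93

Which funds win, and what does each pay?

Rook $111, Alder $96, Pike $93, Apex $92, Ember $89

Bids ranked high→low: 111 (Rook), 96 (Alder), 93 (Pike), 92 (Apex), 89 (Ember), 86 (Tessera), 80 (Novara), …
Winners (5 units): Rook, Alder, Pike, Apex, Ember.
Each winner pays its own bid: Rook $111, Alder $96, Pike $93, Apex $92, Ember $89.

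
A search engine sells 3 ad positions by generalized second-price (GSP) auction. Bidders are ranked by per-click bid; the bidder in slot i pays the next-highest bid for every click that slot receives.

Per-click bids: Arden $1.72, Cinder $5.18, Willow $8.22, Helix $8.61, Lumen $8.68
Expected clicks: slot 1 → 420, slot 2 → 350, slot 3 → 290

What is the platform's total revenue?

Total revenue: $7995.40

Sorting advertisers: $8.68 (Lumen) > $8.61 (Helix) > $8.22 (Willow) > $5.18 (Cinder) > …
Slot 1: Lumen pays $8.61 × 420 = $3616.20
Slot 2: Helix pays $8.22 × 350 = $2877.00
Slot 3: Willow pays $5.18 × 290 = $1502.20
Total = $7995.40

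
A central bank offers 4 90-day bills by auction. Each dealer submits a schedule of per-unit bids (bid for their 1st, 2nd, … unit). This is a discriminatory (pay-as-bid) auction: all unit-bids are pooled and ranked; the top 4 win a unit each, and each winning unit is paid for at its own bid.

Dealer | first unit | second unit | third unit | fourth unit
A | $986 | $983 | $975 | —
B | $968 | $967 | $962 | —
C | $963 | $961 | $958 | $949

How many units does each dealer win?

Merging the schedules and taking the best 4: 986 (A-1), 983 (A-2), 975 (A-3), 968 (B-1)
Next rejected bid: $967 (not a price — pay-as-bid).
Allocation: A 3, B 1.

A 3, B 1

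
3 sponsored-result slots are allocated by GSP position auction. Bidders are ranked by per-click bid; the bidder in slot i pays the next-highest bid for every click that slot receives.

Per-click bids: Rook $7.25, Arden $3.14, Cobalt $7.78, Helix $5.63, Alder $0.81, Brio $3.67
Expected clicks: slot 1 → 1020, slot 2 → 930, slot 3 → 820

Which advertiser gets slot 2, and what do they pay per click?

Rook; $5.63 per click

Per-click bids in order: $7.78 (Cobalt) > $7.25 (Rook) > $5.63 (Helix) > $3.67 (Brio) > …
Slot 2 goes to the second-ranked bidder, Rook, who pays the next bid down: $5.63/click.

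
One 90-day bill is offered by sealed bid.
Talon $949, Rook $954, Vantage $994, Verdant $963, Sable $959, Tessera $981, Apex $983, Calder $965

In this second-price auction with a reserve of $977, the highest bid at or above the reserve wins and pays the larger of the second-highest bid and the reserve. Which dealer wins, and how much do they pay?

Sorting bids: 994 (Vantage) > 983 (Apex) > 981 (Tessera) > 965 (Calder) > 963 (Verdant) > 959 (Sable) > …
Highest eligible bid: Vantage at $994.
Second-highest bid $983 exceeds the reserve $977 → payment $983.

Vantage pays $983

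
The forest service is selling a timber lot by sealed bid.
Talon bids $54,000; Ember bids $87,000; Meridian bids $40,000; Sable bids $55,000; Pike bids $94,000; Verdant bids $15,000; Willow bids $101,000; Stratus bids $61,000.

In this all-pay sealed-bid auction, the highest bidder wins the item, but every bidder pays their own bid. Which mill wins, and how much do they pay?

Rule: the highest bidder wins the item, but every bidder pays their own bid.
Bids ranked: 101,000 (Willow) > 94,000 (Pike) > 87,000 (Ember) > 61,000 (Stratus) > 55,000 (Sable) > 54,000 (Talon) > …
Willow wins with the top bid; all bids are sunk regardless.

Willow pays $101,000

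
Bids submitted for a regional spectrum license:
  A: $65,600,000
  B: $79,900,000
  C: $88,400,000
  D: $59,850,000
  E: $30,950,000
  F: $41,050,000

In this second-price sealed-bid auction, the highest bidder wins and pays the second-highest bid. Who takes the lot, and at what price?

Sorting bids: 88,400,000 (C) > 79,900,000 (B) > 65,600,000 (A) > 59,850,000 (D) > 41,050,000 (F) > 30,950,000 (E)
C is highest; pays the second-highest bid, $79,900,000.

C pays $79,900,000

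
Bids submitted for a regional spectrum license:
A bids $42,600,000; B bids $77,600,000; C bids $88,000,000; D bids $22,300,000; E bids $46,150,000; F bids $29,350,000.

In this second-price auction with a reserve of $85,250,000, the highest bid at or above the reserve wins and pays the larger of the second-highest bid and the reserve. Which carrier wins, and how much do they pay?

Bids in order: 88,000,000 (C) > 77,600,000 (B) > 46,150,000 (E) > 42,600,000 (A) > 29,350,000 (F) > 22,300,000 (D)
Highest eligible bid: C at $88,000,000.
Second-highest bid $77,600,000 is below the reserve $85,250,000, so the reserve binds → payment $85,250,000.

C pays $85,250,000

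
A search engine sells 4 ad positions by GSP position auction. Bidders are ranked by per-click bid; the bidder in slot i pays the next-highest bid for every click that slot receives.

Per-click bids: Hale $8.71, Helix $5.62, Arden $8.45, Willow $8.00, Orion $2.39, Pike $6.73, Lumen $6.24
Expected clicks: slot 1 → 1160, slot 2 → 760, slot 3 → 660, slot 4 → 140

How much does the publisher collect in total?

Ranked by bid: $8.71 (Hale) > $8.45 (Arden) > $8.00 (Willow) > $6.73 (Pike) > $6.24 (Lumen) > …
Slot 1: Hale pays $8.45 × 1160 = $9802.00
Slot 2: Arden pays $8.00 × 760 = $6080.00
Slot 3: Willow pays $6.73 × 660 = $4441.80
Slot 4: Pike pays $6.24 × 140 = $873.60
Total = $21197.40

Total revenue: $21197.40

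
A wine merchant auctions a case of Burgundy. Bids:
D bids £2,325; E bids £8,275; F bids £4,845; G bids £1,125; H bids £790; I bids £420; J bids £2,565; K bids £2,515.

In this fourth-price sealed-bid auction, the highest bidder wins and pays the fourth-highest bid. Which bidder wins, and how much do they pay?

Bids ranked: 8,275 (E) > 4,845 (F) > 2,565 (J) > 2,515 (K) > 2,325 (D) > 1,125 (G) > …
E wins; payment is bid #4 in the ranking = £2,515.

E pays £2,515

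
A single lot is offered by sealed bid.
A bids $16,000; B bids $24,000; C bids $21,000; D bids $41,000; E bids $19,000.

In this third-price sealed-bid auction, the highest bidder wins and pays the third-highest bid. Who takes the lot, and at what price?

D pays $21,000

Third-price sealed-bid auction: the highest bidder wins and pays the third-highest bid.
Sorting bids: 41,000 (D) > 24,000 (B) > 21,000 (C) > 19,000 (E) > 16,000 (A)
D is highest; pays the third-highest bid, $21,000.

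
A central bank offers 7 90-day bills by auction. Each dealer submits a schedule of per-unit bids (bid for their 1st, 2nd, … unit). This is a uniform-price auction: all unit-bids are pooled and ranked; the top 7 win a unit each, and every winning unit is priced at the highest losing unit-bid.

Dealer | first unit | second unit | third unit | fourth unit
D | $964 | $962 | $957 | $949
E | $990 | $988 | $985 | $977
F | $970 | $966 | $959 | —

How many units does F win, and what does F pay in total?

F: 2 units, pays $1,924

Pooled unit-bids ranked (top 7): 990 (E-1), 988 (E-2), 985 (E-3), 977 (E-4), 970 (F-1), 966 (F-2), 964 (D-1)
First bid not allocated: $962.
F wins 2 unit(s) at $962 each.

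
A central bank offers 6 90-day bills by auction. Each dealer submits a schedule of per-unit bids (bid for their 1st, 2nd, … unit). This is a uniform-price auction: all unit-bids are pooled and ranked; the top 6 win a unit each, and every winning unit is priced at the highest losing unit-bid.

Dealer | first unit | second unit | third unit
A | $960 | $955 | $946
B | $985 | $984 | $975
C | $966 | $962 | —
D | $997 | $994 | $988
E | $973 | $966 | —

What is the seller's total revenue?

All unit-bids, highest first — top 6: 997 (D-1), 994 (D-2), 988 (D-3), 985 (B-1), 984 (B-2), 975 (B-3)
The (k+1)-th unit-bid is $973.
Allocation: B 3, D 3. Every unit priced at $973.
Revenue = 6 × 973 = $5,838.

Total revenue: $5,838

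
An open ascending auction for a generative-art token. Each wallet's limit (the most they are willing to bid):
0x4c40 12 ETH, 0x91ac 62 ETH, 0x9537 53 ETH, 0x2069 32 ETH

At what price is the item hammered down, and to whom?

0x91ac wins at 53 ETH

Sorting limits: 62 (0x91ac) > 53 (0x9537) > 32 (0x2069) > 12 (0x4c40)
0x9537 is the last rival to drop out, at 53 ETH; 0x91ac remains and wins at that price.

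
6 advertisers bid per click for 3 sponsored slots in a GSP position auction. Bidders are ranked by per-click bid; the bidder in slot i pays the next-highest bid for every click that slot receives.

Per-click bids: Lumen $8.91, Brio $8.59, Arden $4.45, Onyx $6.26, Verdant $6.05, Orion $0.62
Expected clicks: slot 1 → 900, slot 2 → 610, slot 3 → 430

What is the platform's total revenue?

Per-click bids in order: $8.91 (Lumen) > $8.59 (Brio) > $6.26 (Onyx) > $6.05 (Verdant) > …
Slot 1: Lumen pays $8.59 × 900 = $7731.00
Slot 2: Brio pays $6.26 × 610 = $3818.60
Slot 3: Onyx pays $6.05 × 430 = $2601.50
Total = $14151.10

Total revenue: $14151.10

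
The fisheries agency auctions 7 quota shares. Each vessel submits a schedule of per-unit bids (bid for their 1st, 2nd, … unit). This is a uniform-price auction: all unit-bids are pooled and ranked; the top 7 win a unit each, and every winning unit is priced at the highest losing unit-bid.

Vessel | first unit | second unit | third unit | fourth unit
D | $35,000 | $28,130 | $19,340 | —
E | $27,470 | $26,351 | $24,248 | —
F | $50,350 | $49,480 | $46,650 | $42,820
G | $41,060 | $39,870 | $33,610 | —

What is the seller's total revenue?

Pooled unit-bids ranked (top 7): 50,350 (F-1), 49,480 (F-2), 46,650 (F-3), 42,820 (F-4), 41,060 (G-1), 39,870 (G-2), 35,000 (D-1)
Highest rejected unit-bid = $33,610.
Allocation: D 1, F 4, G 2. Every unit priced at $33,610.
Revenue = 7 × 33,610 = $235,270.

Total revenue: $235,270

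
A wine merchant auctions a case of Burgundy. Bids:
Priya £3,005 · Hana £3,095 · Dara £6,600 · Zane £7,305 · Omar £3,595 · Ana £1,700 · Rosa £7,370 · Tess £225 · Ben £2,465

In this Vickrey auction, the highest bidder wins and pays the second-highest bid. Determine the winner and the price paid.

Rosa pays £7,305

Vickrey auction: the highest bidder wins and pays the second-highest bid.
Sorting bids: 7,370 (Rosa) > 7,305 (Zane) > 6,600 (Dara) > 3,595 (Omar) > 3,095 (Hana) > 3,005 (Priya) > …
Rosa wins with the highest bid; price is set by the runner-up at £7,305.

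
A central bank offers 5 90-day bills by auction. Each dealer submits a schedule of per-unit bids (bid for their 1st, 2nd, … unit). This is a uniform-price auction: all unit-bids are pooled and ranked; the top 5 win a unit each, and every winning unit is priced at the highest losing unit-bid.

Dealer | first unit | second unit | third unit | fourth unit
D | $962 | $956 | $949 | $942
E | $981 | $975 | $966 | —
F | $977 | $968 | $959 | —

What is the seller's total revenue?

Total revenue: $4,810

Merging the schedules and taking the best 5: 981 (E-1), 977 (F-1), 975 (E-2), 968 (F-2), 966 (E-3)
First bid not allocated: $962.
Allocation: E 3, F 2. Every unit priced at $962.
Revenue = 5 × 962 = $4,810.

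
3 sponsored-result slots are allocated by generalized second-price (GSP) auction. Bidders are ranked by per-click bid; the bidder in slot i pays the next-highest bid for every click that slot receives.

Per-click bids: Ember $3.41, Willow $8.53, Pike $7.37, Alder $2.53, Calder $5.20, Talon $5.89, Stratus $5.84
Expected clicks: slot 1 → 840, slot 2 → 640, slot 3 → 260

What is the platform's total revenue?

Sorting advertisers: $8.53 (Willow) > $7.37 (Pike) > $5.89 (Talon) > $5.84 (Stratus) > …
Slot 1: Willow pays $7.37 × 840 = $6190.80
Slot 2: Pike pays $5.89 × 640 = $3769.60
Slot 3: Talon pays $5.84 × 260 = $1518.40
Total = $11478.80

Total revenue: $11478.80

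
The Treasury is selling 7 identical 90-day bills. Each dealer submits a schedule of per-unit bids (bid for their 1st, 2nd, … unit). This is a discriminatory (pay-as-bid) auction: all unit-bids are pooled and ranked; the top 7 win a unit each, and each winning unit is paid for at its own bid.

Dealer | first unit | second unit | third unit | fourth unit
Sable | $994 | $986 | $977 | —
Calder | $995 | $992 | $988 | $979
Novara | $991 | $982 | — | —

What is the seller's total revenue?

Merging the schedules and taking the best 7: 995 (Calder-1), 994 (Sable-1), 992 (Calder-2), 991 (Novara-1), 988 (Calder-3), 986 (Sable-2), 982 (Novara-2)
Next rejected bid: $979 (not a price — pay-as-bid).
Each winning unit pays its own bid.
Revenue = 995 + 994 + 992 + 991 + 988 + 986 + 982 = $6,928.

Total revenue: $6,928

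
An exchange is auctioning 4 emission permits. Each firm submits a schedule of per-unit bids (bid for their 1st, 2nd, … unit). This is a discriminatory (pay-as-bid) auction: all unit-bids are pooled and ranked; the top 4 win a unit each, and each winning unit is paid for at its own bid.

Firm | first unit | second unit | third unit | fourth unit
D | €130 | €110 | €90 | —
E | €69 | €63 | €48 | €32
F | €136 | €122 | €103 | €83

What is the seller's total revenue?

Pooled unit-bids ranked (top 4): 136 (F-1), 130 (D-1), 122 (F-2), 110 (D-2)
Next rejected bid: €103 (not a price — pay-as-bid).
Each winning unit pays its own bid.
Revenue = 136 + 130 + 122 + 110 = €498.

Total revenue: €498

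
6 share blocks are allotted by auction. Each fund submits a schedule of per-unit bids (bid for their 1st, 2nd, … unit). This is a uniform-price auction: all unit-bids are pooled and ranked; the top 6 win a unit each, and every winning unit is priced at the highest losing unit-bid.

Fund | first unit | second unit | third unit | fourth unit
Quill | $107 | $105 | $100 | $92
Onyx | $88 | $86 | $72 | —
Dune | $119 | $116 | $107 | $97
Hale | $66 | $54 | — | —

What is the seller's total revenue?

Pooled unit-bids ranked (top 6): 119 (Dune-1), 116 (Dune-2), 107 (Quill-1), 107 (Dune-3), 105 (Quill-2), 100 (Quill-3)
First bid not allocated: $97.
Allocation: Dune 3, Quill 3. Every unit priced at $97.
Revenue = 6 × 97 = $582.

Total revenue: $582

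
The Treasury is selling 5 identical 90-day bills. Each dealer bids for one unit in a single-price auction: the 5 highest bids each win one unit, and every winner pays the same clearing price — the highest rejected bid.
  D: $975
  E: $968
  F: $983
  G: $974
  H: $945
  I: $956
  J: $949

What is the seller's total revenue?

Total revenue: $4,745

Sorting: 983 (F), 975 (D), 974 (G), 968 (E), 956 (I), 949 (J), 945 (H)
Winners (5 units): F, D, G, E, I.
First losing bid is J's $949, which sets the uniform price.
Total revenue = 5 × $949 = $4,745.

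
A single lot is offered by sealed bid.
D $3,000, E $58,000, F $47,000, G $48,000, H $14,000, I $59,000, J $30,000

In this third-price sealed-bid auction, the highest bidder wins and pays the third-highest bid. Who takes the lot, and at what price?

Bids in order: 59,000 (I) > 58,000 (E) > 48,000 (G) > 47,000 (F) > 30,000 (J) > 14,000 (H) > …
I wins; payment is bid #3 in the ranking = $48,000.

I pays $48,000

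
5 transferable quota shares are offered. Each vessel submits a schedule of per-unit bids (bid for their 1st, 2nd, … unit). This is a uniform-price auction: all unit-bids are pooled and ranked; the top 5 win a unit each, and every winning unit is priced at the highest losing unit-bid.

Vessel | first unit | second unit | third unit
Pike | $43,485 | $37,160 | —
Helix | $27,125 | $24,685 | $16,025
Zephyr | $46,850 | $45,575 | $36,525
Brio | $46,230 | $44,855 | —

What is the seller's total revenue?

Total revenue: $185,800

Pooled unit-bids ranked (top 5): 46,850 (Zephyr-1), 46,230 (Brio-1), 45,575 (Zephyr-2), 44,855 (Brio-2), 43,485 (Pike-1)
Highest rejected unit-bid = $37,160.
Allocation: Brio 2, Pike 1, Zephyr 2. Every unit priced at $37,160.
Revenue = 5 × 37,160 = $185,800.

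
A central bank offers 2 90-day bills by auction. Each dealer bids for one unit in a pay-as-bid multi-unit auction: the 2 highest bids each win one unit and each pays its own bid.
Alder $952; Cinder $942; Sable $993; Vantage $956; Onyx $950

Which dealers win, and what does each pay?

Ordering the bids: 993 (Sable), 956 (Vantage), 952 (Alder), 950 (Onyx), …
Top 2: Sable, Vantage.
Each winner pays its own bid: Sable $993, Vantage $956.

Sable $993, Vantage $956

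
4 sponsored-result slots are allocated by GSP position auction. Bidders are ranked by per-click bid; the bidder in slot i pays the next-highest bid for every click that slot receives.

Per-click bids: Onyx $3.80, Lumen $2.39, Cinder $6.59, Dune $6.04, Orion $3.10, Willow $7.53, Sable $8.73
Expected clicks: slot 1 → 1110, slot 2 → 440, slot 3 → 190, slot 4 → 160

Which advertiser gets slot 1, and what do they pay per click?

Sable; $7.53 per click

Sorting advertisers: $8.73 (Sable) > $7.53 (Willow) > $6.59 (Cinder) > $6.04 (Dune) > $3.80 (Onyx) > …
Slot 1 goes to the first-ranked bidder, Sable, who pays the next bid down: $7.53/click.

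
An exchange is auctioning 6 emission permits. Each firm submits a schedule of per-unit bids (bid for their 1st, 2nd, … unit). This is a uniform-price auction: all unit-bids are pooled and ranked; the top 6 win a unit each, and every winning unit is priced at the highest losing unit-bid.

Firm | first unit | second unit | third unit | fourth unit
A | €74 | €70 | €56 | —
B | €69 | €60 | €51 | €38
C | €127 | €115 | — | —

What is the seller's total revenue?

All unit-bids, highest first — top 6: 127 (C-1), 115 (C-2), 74 (A-1), 70 (A-2), 69 (B-1), 60 (B-2)
Highest rejected unit-bid = €56.
Allocation: A 2, B 2, C 2. Every unit priced at €56.
Revenue = 6 × 56 = €336.

Total revenue: €336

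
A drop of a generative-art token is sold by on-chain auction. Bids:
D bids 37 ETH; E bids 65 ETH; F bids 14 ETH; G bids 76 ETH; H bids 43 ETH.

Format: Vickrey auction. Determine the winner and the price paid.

G pays 65 ETH

Vickrey auction: the highest bidder wins and pays the second-highest bid.
Bids ranked: 76 (G) > 65 (E) > 43 (H) > 37 (D) > 14 (F)
G is highest; pays the second-highest bid, 65 ETH.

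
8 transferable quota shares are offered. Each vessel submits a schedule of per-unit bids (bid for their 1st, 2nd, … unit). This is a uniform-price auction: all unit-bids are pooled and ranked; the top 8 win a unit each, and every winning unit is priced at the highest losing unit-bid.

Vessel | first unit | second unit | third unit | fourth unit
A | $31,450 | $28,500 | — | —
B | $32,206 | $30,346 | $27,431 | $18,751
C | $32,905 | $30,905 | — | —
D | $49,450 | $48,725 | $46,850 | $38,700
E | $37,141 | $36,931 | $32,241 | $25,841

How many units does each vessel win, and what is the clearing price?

C 1, D 4, E 3; clearing price $32,206

All unit-bids, highest first — top 8: 49,450 (D-1), 48,725 (D-2), 46,850 (D-3), 38,700 (D-4), 37,141 (E-1), 36,931 (E-2), 32,905 (C-1), 32,241 (E-3)
First bid not allocated: $32,206.
Allocation: C 1, D 4, E 3.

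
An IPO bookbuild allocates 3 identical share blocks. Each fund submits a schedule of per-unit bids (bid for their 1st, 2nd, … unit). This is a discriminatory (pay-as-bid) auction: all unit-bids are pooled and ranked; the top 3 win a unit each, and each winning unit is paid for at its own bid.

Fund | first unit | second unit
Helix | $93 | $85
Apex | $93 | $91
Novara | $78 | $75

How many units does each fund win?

Pooled unit-bids ranked (top 3): 93 (Helix-1), 93 (Apex-1), 91 (Apex-2)
Next rejected bid: $85 (not a price — pay-as-bid).
Allocation: Apex 2, Helix 1.

Apex 2, Helix 1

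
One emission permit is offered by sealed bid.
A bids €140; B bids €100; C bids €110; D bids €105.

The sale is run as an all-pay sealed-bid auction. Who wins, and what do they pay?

A pays €140

Bids in order: 140 (A) > 110 (C) > 105 (D) > 100 (B)
A is highest and takes the item; every bidder forfeits their bid.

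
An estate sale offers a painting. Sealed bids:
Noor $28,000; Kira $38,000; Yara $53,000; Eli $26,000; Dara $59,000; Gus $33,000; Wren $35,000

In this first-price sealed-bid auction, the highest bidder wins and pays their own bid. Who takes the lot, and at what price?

Dara pays $59,000

Bids ranked: 59,000 (Dara) > 53,000 (Yara) > 38,000 (Kira) > 35,000 (Wren) > 33,000 (Gus) > 28,000 (Noor) > …
First-price: Dara pays what they bid, $59,000.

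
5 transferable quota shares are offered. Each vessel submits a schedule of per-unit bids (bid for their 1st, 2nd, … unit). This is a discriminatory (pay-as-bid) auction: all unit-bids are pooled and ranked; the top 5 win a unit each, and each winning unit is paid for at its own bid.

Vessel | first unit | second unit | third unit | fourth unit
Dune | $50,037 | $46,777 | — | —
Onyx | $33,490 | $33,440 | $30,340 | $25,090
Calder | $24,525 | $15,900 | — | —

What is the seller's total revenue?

Pooled unit-bids ranked (top 5): 50,037 (Dune-1), 46,777 (Dune-2), 33,490 (Onyx-1), 33,440 (Onyx-2), 30,340 (Onyx-3)
Next rejected bid: $25,090 (not a price — pay-as-bid).
Each winning unit pays its own bid.
Revenue = 50,037 + 46,777 + 33,490 + 33,440 + 30,340 = $194,084.

Total revenue: $194,084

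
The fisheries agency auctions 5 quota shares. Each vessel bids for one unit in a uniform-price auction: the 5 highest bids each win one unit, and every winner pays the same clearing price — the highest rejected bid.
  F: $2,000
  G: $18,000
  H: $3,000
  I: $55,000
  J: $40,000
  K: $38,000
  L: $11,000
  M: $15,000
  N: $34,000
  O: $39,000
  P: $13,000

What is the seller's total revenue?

Sorting: 55,000 (I), 40,000 (J), 39,000 (O), 38,000 (K), 34,000 (N), 18,000 (G), 15,000 (M), …
Top 5: I, J, O, K, N.
Clearing price = highest rejected bid = $18,000.
Total revenue = 5 × $18,000 = $90,000.

Total revenue: $90,000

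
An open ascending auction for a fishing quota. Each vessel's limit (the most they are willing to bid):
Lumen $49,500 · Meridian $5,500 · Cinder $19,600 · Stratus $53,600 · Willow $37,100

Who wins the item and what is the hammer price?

Limits ranked: 53,600 (Stratus) > 49,500 (Lumen) > 37,100 (Willow) > 19,600 (Cinder) > 5,500 (Meridian)
Lumen is the last rival to drop out, at $49,500; Stratus remains and wins at that price.

Stratus wins at $49,500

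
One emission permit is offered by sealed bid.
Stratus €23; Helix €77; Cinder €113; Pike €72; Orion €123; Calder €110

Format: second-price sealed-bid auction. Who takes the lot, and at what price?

Second-price sealed-bid auction: the highest bidder wins and pays the second-highest bid.
Sorting bids: 123 (Orion) > 113 (Cinder) > 110 (Calder) > 77 (Helix) > 72 (Pike) > 23 (Stratus)
Orion wins with the highest bid; price is set by the runner-up at €113.

Orion pays €113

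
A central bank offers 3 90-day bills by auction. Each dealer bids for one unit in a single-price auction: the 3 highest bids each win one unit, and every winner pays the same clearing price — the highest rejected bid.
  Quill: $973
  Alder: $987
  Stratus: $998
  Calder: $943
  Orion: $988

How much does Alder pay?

Sorting: 998 (Stratus), 988 (Orion), 987 (Alder), 973 (Quill), 943 (Calder)
The 3 highest are Stratus, Orion, Alder.
Clearing price = highest rejected bid = $973.
Alder wins → pays $973.

Alder pays $973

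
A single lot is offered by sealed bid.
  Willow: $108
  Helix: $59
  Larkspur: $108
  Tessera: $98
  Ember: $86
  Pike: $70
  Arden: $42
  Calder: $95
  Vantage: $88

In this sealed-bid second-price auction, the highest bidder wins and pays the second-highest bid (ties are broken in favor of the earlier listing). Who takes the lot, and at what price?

Bids in order: 108 (Willow) > 108 (Larkspur) > 98 (Tessera) > 95 (Calder) > 88 (Vantage) > 86 (Ember) > …
Tie at $108 → Willow wins by tie-break.
Second-price: Willow pays Larkspur's bid of $108.

Willow pays $108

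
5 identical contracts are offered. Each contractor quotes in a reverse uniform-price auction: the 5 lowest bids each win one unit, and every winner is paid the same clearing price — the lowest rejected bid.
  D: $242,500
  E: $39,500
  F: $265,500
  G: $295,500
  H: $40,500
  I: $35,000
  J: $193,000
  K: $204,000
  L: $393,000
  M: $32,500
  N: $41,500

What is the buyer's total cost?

Sorting: 32,500 (M), 35,000 (I), 39,500 (E), 40,500 (H), 41,500 (N), 193,000 (J), 204,000 (K), …
The 5 lowest are M, I, E, H, N.
First losing bid is J's $193,000, which sets the uniform price.
Total cost = 5 × $193,000 = $965,000.

Total cost: $965,000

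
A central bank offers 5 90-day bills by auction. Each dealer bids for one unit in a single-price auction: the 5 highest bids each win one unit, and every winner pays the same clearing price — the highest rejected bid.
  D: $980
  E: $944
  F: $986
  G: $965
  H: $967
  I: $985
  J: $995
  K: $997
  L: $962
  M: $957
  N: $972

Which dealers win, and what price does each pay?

K, J, F, I, D; each pays $972

Bids ranked high→low: 997 (K), 995 (J), 986 (F), 985 (I), 980 (D), 972 (N), 967 (H), …
The 5 highest are K, J, F, I, D.
Highest unsuccessful bid: $972 → clearing price.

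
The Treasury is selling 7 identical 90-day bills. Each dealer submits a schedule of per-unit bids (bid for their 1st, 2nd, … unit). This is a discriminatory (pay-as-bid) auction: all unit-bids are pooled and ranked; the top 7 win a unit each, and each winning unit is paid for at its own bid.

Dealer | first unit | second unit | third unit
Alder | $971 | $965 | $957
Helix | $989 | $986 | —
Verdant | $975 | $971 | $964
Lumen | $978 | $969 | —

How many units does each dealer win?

All unit-bids, highest first — top 7: 989 (Helix-1), 986 (Helix-2), 978 (Lumen-1), 975 (Verdant-1), 971 (Alder-1), 971 (Verdant-2), 969 (Lumen-2)
Next rejected bid: $965 (not a price — pay-as-bid).
Allocation: Alder 1, Helix 2, Lumen 2, Verdant 2.

Alder 1, Helix 2, Lumen 2, Verdant 2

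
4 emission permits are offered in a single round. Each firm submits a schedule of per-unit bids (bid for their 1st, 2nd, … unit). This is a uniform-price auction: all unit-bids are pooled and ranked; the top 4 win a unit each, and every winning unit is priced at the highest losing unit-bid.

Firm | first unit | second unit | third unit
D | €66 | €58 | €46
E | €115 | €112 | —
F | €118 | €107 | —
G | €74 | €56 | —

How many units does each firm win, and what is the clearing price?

Pooled unit-bids ranked (top 4): 118 (F-1), 115 (E-1), 112 (E-2), 107 (F-2)
Highest rejected unit-bid = €74.
Allocation: E 2, F 2.

E 2, F 2; clearing price €74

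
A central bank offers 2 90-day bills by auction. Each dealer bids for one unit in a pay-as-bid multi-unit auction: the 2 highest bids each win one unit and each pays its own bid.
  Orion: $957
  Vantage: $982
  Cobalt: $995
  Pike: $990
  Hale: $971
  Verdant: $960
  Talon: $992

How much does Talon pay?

Talon pays $992

Bids ranked high→low: 995 (Cobalt), 992 (Talon), 990 (Pike), 982 (Vantage), …
Top 2: Cobalt, Talon.
Talon wins → own bid $992.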